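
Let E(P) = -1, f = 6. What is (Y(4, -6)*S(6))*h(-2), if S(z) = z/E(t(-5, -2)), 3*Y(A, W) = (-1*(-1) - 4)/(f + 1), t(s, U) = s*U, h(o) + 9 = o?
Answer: -66/7 ≈ -9.4286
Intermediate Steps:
h(o) = -9 + o
t(s, U) = U*s
Y(A, W) = -1/7 (Y(A, W) = ((-1*(-1) - 4)/(6 + 1))/3 = ((1 - 4)/7)/3 = (-3*1/7)/3 = (1/3)*(-3/7) = -1/7)
S(z) = -z (S(z) = z/(-1) = z*(-1) = -z)
(Y(4, -6)*S(6))*h(-2) = (-(-1)*6/7)*(-9 - 2) = -1/7*(-6)*(-11) = (6/7)*(-11) = -66/7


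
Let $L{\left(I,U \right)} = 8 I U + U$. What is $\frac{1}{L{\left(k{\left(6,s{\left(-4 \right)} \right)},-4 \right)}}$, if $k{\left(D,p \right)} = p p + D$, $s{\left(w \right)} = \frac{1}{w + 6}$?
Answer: $- \frac{1}{204} \approx -0.004902$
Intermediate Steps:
$s{\left(w \right)} = \frac{1}{6 + w}$
$k{\left(D,p \right)} = D + p^{2}$ ($k{\left(D,p \right)} = p^{2} + D = D + p^{2}$)
$L{\left(I,U \right)} = U + 8 I U$ ($L{\left(I,U \right)} = 8 I U + U = U + 8 I U$)
$\frac{1}{L{\left(k{\left(6,s{\left(-4 \right)} \right)},-4 \right)}} = \frac{1}{\left(-4\right) \left(1 + 8 \left(6 + \left(\frac{1}{6 - 4}\right)^{2}\right)\right)} = \frac{1}{\left(-4\right) \left(1 + 8 \left(6 + \left(\frac{1}{2}\right)^{2}\right)\right)} = \frac{1}{\left(-4\right) \left(1 + 8 \left(6 + \frac{1}{4}\right)\right)} = \frac{1}{\left(-4\right) \left(1 + 8 \cdot \frac{25}{4}\right)} = \frac{1}{\left(-4\right) \left(1 + 50\right)} = \frac{1}{\left(-4\right) 51} = \frac{1}{-204} = - \frac{1}{204}$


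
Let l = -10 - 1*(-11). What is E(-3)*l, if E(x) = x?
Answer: -3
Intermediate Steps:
l = 1 (l = -10 + 11 = 1)
E(-3)*l = -3*1 = -3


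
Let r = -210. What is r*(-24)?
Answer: 5040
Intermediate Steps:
r*(-24) = -210*(-24) = 5040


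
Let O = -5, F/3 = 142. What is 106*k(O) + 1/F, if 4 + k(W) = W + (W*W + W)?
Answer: 496717/426 ≈ 1166.0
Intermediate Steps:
F = 426 (F = 3*142 = 426)
k(W) = -4 + W**2 + 2*W (k(W) = -4 + (W + (W*W + W)) = -4 + (W + (W**2 + W)) = -4 + (W + (W + W**2)) = -4 + (W**2 + 2*W) = -4 + W**2 + 2*W)
106*k(O) + 1/F = 106*(-4 + (-5)**2 + 2*(-5)) + 1/426 = 106*(-4 + 25 - 10) + 1/426 = 106*11 + 1/426 = 1166 + 1/426 = 496717/426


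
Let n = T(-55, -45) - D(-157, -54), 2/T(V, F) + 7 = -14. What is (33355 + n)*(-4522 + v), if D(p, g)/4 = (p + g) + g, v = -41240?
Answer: -11024264102/7 ≈ -1.5749e+9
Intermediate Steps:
T(V, F) = -2/21 (T(V, F) = 2/(-7 - 14) = 2/(-21) = 2*(-1/21) = -2/21)
D(p, g) = 4*p + 8*g (D(p, g) = 4*((p + g) + g) = 4*((g + p) + g) = 4*(p + 2*g) = 4*p + 8*g)
n = 22258/21 (n = -2/21 - (4*(-157) + 8*(-54)) = -2/21 - (-628 - 432) = -2/21 - 1*(-1060) = -2/21 + 1060 = 22258/21 ≈ 1059.9)
(33355 + n)*(-4522 + v) = (33355 + 22258/21)*(-4522 - 41240) = (722713/21)*(-45762) = -11024264102/7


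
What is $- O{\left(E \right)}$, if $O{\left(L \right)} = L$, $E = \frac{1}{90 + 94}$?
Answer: $- \frac{1}{184} \approx -0.0054348$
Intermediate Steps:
$E = \frac{1}{184} \approx 0.0054348$
$- O{\left(E \right)} = \left(-1\right) \frac{1}{184} = - \frac{1}{184}$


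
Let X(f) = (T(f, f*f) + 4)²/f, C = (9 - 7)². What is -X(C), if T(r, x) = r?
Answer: -16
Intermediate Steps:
C = 4 (C = 2² = 4)
X(f) = (4 + f)²/f (X(f) = (f + 4)²/f = (4 + f)²/f)
-X(C) = -(4 + 4)²/4 = -8²/4 = -64/4 = -1*16 = -16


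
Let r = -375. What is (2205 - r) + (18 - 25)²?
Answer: 2629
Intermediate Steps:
(2205 - r) + (18 - 25)² = (2205 - 1*(-375)) + (18 - 25)² = (2205 + 375) + (-7)² = 2580 + 49 = 2629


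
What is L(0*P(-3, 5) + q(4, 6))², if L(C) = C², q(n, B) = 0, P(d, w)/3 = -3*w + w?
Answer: 0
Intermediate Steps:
P(d, w) = -6*w (P(d, w) = 3*(-3*w + w) = 3*(-2*w) = -6*w)
L(0*P(-3, 5) + q(4, 6))² = ((0*(-6*5) + 0)²)² = ((0*(-30) + 0)²)² = ((0 + 0)²)² = (0²)² = 0² = 0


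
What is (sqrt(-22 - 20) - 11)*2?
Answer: -22 + 2*I*sqrt(42) ≈ -22.0 + 12.961*I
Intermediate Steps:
(sqrt(-22 - 20) - 11)*2 = (sqrt(-42) - 11)*2 = (I*sqrt(42) - 11)*2 = (-11 + I*sqrt(42))*2 = -22 + 2*I*sqrt(42)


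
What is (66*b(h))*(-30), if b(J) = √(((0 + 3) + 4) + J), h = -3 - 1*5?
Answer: -1980*I ≈ -1980.0*I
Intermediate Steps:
h = -8 (h = -3 - 5 = -8)
b(J) = √(7 + J) (b(J) = √((3 + 4) + J) = √(7 + J))
(66*b(h))*(-30) = (66*√(7 - 8))*(-30) = (66*√(-1))*(-30) = (66*I)*(-30) = -1980*I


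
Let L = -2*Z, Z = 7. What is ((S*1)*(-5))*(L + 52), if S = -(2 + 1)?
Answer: 570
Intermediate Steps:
L = -14 (L = -2*7 = -14)
S = -3 (S = -1*3 = -3)
((S*1)*(-5))*(L + 52) = (-3*1*(-5))*(-14 + 52) = -3*(-5)*38 = 15*38 = 570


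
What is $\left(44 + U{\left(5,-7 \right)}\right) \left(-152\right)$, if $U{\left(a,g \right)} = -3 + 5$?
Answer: $-6992$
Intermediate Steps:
$U{\left(a,g \right)} = 2$
$\left(44 + U{\left(5,-7 \right)}\right) \left(-152\right) = \left(44 + 2\right) \left(-152\right) = 46 \left(-152\right) = -6992$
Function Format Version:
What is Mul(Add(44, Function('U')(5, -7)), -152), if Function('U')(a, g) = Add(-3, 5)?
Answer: -6992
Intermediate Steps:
Function('U')(a, g) = 2
Mul(Add(44, Function('U')(5, -7)), -152) = Mul(Add(44, 2), -152) = Mul(46, -152) = -6992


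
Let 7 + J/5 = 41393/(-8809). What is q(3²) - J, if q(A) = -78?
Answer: -171822/8809 ≈ -19.505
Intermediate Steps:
J = -515280/8809 (J = -35 + 5*(41393/(-8809)) = -35 + 5*(41393*(-1/8809)) = -35 + 5*(-41393/8809) = -35 - 206965/8809 = -515280/8809 ≈ -58.495)
q(3²) - J = -78 - 1*(-515280/8809) = -78 + 515280/8809 = -171822/8809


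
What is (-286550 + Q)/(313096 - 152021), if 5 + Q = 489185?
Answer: 40526/32215 ≈ 1.2580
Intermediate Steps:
Q = 489180 (Q = -5 + 489185 = 489180)
(-286550 + Q)/(313096 - 152021) = (-286550 + 489180)/(313096 - 152021) = 202630/161075 = 202630*(1/161075) = 40526/32215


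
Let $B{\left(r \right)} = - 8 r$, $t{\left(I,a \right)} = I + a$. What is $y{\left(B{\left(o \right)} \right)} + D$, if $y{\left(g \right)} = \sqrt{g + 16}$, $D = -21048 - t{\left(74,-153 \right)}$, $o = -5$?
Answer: $-20969 + 2 \sqrt{14} \approx -20962.0$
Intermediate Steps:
$D = -20969$ ($D = -21048 - \left(74 - 153\right) = -21048 - -79 = -21048 + 79 = -20969$)
$y{\left(g \right)} = \sqrt{16 + g}$
$y{\left(B{\left(o \right)} \right)} + D = \sqrt{16 - -40} - 20969 = \sqrt{16 + 40} - 20969 = \sqrt{56} - 20969 = 2 \sqrt{14} - 20969 = -20969 + 2 \sqrt{14}$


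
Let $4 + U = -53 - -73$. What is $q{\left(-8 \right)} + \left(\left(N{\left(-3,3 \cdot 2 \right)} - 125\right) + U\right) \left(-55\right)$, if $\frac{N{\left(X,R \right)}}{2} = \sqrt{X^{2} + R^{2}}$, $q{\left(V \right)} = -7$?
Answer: $5988 - 330 \sqrt{5} \approx 5250.1$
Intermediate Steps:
$U = 16$ ($U = -4 - -20 = -4 + \left(-53 + 73\right) = -4 + 20 = 16$)
$N{\left(X,R \right)} = 2 \sqrt{R^{2} + X^{2}}$ ($N{\left(X,R \right)} = 2 \sqrt{X^{2} + R^{2}} = 2 \sqrt{R^{2} + X^{2}}$)
$q{\left(-8 \right)} + \left(\left(N{\left(-3,3 \cdot 2 \right)} - 125\right) + U\right) \left(-55\right) = -7 + \left(\left(2 \sqrt{\left(3 \cdot 2\right)^{2} + \left(-3\right)^{2}} - 125\right) + 16\right) \left(-55\right) = -7 + \left(\left(2 \sqrt{6^{2} + 9} - 125\right) + 16\right) \left(-55\right) = -7 + \left(\left(2 \sqrt{36 + 9} - 125\right) + 16\right) \left(-55\right) = -7 + \left(\left(2 \sqrt{45} - 125\right) + 16\right) \left(-55\right) = -7 + \left(\left(2 \cdot 3 \sqrt{5} - 125\right) + 16\right) \left(-55\right) = -7 + \left(\left(6 \sqrt{5} - 125\right) + 16\right) \left(-55\right) = -7 + \left(\left(-125 + 6 \sqrt{5}\right) + 16\right) \left(-55\right) = -7 + \left(-109 + 6 \sqrt{5}\right) \left(-55\right) = -7 + \left(5995 - 330 \sqrt{5}\right) = 5988 - 330 \sqrt{5}$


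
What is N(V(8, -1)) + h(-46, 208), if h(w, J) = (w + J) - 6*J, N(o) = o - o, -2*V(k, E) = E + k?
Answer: -1086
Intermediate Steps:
V(k, E) = -E/2 - k/2 (V(k, E) = -(E + k)/2 = -E/2 - k/2)
N(o) = 0
h(w, J) = w - 5*J (h(w, J) = (J + w) - 6*J = w - 5*J)
N(V(8, -1)) + h(-46, 208) = 0 + (-46 - 5*208) = 0 + (-46 - 1040) = 0 - 1086 = -1086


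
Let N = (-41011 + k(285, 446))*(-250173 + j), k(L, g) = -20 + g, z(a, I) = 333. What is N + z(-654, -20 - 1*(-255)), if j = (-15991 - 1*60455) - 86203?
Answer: 16754381203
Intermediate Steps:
j = -162649 (j = (-15991 - 60455) - 86203 = -76446 - 86203 = -162649)
N = 16754380870 (N = (-41011 + (-20 + 446))*(-250173 - 162649) = (-41011 + 426)*(-412822) = -40585*(-412822) = 16754380870)
N + z(-654, -20 - 1*(-255)) = 16754380870 + 333 = 16754381203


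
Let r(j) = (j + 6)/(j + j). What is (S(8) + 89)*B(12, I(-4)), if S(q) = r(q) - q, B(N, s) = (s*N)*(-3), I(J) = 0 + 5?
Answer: -29475/2 ≈ -14738.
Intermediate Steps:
r(j) = (6 + j)/(2*j) (r(j) = (6 + j)/((2*j)) = (6 + j)*(1/(2*j)) = (6 + j)/(2*j))
I(J) = 5
B(N, s) = -3*N*s (B(N, s) = (N*s)*(-3) = -3*N*s)
S(q) = -q + (6 + q)/(2*q) (S(q) = (6 + q)/(2*q) - q = -q + (6 + q)/(2*q))
(S(8) + 89)*B(12, I(-4)) = ((½ - 1*8 + 3/8) + 89)*(-3*12*5) = ((½ - 8 + 3*(⅛)) + 89)*(-180) = ((½ - 8 + 3/8) + 89)*(-180) = (-57/8 + 89)*(-180) = (655/8)*(-180) = -29475/2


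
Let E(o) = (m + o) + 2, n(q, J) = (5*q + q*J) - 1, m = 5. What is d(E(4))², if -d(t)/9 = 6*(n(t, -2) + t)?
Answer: 5391684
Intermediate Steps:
n(q, J) = -1 + 5*q + J*q (n(q, J) = (5*q + J*q) - 1 = -1 + 5*q + J*q)
E(o) = 7 + o (E(o) = (5 + o) + 2 = 7 + o)
d(t) = 54 - 216*t (d(t) = -54*((-1 + 5*t - 2*t) + t) = -54*((-1 + 3*t) + t) = -54*(-1 + 4*t) = -9*(-6 + 24*t) = 54 - 216*t)
d(E(4))² = (54 - 216*(7 + 4))² = (54 - 216*11)² = (54 - 2376)² = (-2322)² = 5391684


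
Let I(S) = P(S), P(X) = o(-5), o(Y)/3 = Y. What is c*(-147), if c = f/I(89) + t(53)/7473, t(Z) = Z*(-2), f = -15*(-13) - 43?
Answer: 350546/235 ≈ 1491.7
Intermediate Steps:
o(Y) = 3*Y
P(X) = -15 (P(X) = 3*(-5) = -15)
f = 152 (f = 195 - 43 = 152)
I(S) = -15
t(Z) = -2*Z
c = -7154/705 (c = 152/(-15) - 2*53/7473 = 152*(-1/15) - 106*1/7473 = -152/15 - 2/141 = -7154/705 ≈ -10.148)
c*(-147) = -7154/705*(-147) = 350546/235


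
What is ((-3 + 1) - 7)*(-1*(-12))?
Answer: -108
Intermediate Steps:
((-3 + 1) - 7)*(-1*(-12)) = (-2 - 7)*12 = -9*12 = -108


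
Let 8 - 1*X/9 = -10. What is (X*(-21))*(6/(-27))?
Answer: 756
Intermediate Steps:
X = 162 (X = 72 - 9*(-10) = 72 + 90 = 162)
(X*(-21))*(6/(-27)) = (162*(-21))*(6/(-27)) = -20412*(-1)/27 = -3402*(-2/9) = 756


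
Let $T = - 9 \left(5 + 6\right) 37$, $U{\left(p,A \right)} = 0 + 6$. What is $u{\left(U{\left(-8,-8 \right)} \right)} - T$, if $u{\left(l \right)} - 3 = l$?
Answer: $3672$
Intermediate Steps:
$U{\left(p,A \right)} = 6$
$u{\left(l \right)} = 3 + l$
$T = -3663$ ($T = \left(-9\right) 11 \cdot 37 = \left(-99\right) 37 = -3663$)
$u{\left(U{\left(-8,-8 \right)} \right)} - T = \left(3 + 6\right) - -3663 = 9 + 3663 = 3672$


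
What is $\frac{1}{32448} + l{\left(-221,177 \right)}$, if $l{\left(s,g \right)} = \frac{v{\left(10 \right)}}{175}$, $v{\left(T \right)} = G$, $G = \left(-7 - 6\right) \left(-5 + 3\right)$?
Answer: $\frac{843823}{5678400} \approx 0.1486$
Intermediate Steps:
$G = 26$ ($G = \left(-13\right) \left(-2\right) = 26$)
$v{\left(T \right)} = 26$
$l{\left(s,g \right)} = \frac{26}{175}$
$\frac{1}{32448} + l{\left(-221,177 \right)} = \frac{1}{32448} + \frac{26}{175} = \frac{843823}{5678400}$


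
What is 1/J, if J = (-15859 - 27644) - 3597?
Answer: -1/47100 ≈ -2.1231e-5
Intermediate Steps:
J = -47100 (J = -43503 - 3597 = -47100)
1/J = 1/(-47100) = -1/47100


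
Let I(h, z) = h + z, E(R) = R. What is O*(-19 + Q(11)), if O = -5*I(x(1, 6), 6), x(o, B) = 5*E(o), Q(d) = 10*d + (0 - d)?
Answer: -4400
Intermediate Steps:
Q(d) = 9*d (Q(d) = 10*d - d = 9*d)
x(o, B) = 5*o
O = -55 (O = -5*(5*1 + 6) = -5*(5 + 6) = -5*11 = -55)
O*(-19 + Q(11)) = -55*(-19 + 9*11) = -55*(-19 + 99) = -55*80 = -4400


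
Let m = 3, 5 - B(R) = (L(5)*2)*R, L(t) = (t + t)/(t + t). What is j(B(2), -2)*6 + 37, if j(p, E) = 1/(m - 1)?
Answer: 40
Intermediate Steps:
L(t) = 1 (L(t) = (2*t)/((2*t)) = (2*t)*(1/(2*t)) = 1)
B(R) = 5 - 2*R (B(R) = 5 - 1*2*R = 5 - 2*R)
j(p, E) = ½ (j(p, E) = 1/(3 - 1) = 1/2 = ½)
j(B(2), -2)*6 + 37 = (½)*6 + 37 = 3 + 37 = 40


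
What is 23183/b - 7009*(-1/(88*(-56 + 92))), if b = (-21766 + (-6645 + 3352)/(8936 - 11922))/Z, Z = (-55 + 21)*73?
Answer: 544765609398335/205888266144 ≈ 2645.9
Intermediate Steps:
Z = -2482 (Z = -34*73 = -2482)
b = 64989983/7411252 (b = (-21766 + (-6645 + 3352)/(8936 - 11922))/(-2482) = (-21766 - 3293/(-2986))*(-1/2482) = (-21766 - 3293*(-1/2986))*(-1/2482) = (-21766 + 3293/2986)*(-1/2482) = -64989983/2986*(-1/2482) = 64989983/7411252 ≈ 8.7691)
23183/b - 7009*(-1/(88*(-56 + 92))) = 23183/(64989983/7411252) - 7009*(-1/(88*(-56 + 92))) = 23183*(7411252/64989983) - 7009/(36*(-88)) = 171815055116/64989983 - 7009/(-3168) = 171815055116/64989983 - 7009*(-1/3168) = 171815055116/64989983 + 7009/3168 = 544765609398335/205888266144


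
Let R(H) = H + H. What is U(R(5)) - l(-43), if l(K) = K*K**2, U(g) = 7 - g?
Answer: 79504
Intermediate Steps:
R(H) = 2*H
l(K) = K**3
U(R(5)) - l(-43) = (7 - 2*5) - 1*(-43)**3 = (7 - 1*10) - 1*(-79507) = (7 - 10) + 79507 = -3 + 79507 = 79504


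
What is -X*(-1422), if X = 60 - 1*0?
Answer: 85320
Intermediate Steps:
X = 60 (X = 60 + 0 = 60)
-X*(-1422) = -60*(-1422) = -1*(-85320) = 85320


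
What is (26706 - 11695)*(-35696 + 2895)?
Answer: -492375811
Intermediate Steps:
(26706 - 11695)*(-35696 + 2895) = 15011*(-32801) = -492375811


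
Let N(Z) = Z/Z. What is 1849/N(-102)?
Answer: 1849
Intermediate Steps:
N(Z) = 1
1849/N(-102) = 1849/1 = 1849*1 = 1849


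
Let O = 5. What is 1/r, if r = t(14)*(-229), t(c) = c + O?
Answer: -1/4351 ≈ -0.00022983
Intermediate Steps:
t(c) = 5 + c (t(c) = c + 5 = 5 + c)
r = -4351 (r = (5 + 14)*(-229) = 19*(-229) = -4351)
1/r = 1/(-4351) = -1/4351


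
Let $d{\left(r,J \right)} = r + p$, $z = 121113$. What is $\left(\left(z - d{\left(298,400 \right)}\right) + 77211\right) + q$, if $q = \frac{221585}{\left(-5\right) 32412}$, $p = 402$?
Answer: $\frac{6405344771}{32412} \approx 1.9762 \cdot 10^{5}$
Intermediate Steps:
$d{\left(r,J \right)} = 402 + r$ ($d{\left(r,J \right)} = r + 402 = 402 + r$)
$q = - \frac{44317}{32412}$ ($q = \frac{221585}{-162060} = 221585 \left(- \frac{1}{162060}\right) = - \frac{44317}{32412} \approx -1.3673$)
$\left(\left(z - d{\left(298,400 \right)}\right) + 77211\right) + q = \left(\left(121113 - \left(402 + 298\right)\right) + 77211\right) - \frac{44317}{32412} = \left(\left(121113 - 700\right) + 77211\right) - \frac{44317}{32412} = \left(120413 + 77211\right) - \frac{44317}{32412} = 197624 - \frac{44317}{32412} = \frac{6405344771}{32412}$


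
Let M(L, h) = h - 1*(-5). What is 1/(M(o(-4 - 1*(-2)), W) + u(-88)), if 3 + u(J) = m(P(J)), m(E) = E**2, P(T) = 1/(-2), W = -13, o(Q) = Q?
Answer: -4/43 ≈ -0.093023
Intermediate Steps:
P(T) = -1/2
M(L, h) = 5 + h (M(L, h) = h + 5 = 5 + h)
u(J) = -11/4 (u(J) = -3 + (-1/2)**2 = -3 + 1/4 = -11/4)
1/(M(o(-4 - 1*(-2)), W) + u(-88)) = 1/((5 - 13) - 11/4) = 1/(-8 - 11/4) = 1/(-43/4) = -4/43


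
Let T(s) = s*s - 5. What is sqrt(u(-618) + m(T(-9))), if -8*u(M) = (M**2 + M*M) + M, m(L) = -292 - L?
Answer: I*sqrt(383087)/2 ≈ 309.47*I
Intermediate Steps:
T(s) = -5 + s**2 (T(s) = s**2 - 5 = -5 + s**2)
u(M) = -M**2/4 - M/8 (u(M) = -((M**2 + M*M) + M)/8 = -((M**2 + M**2) + M)/8 = -(2*M**2 + M)/8 = -(M + 2*M**2)/8 = -M**2/4 - M/8)
sqrt(u(-618) + m(T(-9))) = sqrt(-1/8*(-618)*(1 + 2*(-618)) + (-292 - (-5 + (-9)**2))) = sqrt(-1/8*(-618)*(1 - 1236) + (-292 - (-5 + 81))) = sqrt(-1/8*(-618)*(-1235) + (-292 - 1*76)) = sqrt(-381615/4 + (-292 - 76)) = sqrt(-381615/4 - 368) = sqrt(-383087/4) = I*sqrt(383087)/2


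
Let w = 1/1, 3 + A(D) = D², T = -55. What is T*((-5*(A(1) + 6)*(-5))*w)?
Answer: -5500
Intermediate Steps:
A(D) = -3 + D²
w = 1
T*((-5*(A(1) + 6)*(-5))*w) = -55*(-5*((-3 + 1²) + 6)*(-5)) = -55*(-5*((-3 + 1) + 6)*(-5)) = -55*(-5*(-2 + 6)*(-5)) = -55*(-20*(-5)) = -55*(-5*(-20)) = -5500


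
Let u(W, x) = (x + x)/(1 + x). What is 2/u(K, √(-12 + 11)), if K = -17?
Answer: 1 - I ≈ 1.0 - 1.0*I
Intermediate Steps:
u(W, x) = 2*x/(1 + x) (u(W, x) = (2*x)/(1 + x) = 2*x/(1 + x))
2/u(K, √(-12 + 11)) = 2/((2*√(-12 + 11)/(1 + √(-12 + 11)))) = 2/((2*√(-1)/(1 + √(-1)))) = 2/((2*I/(1 + I))) = 2/((2*I*((1 - I)/2))) = 2/((I*(1 - I))) = 2*(-I*(1 + I)/2) = -I*(1 + I)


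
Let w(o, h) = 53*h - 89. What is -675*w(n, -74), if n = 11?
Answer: 2707425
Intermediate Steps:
w(o, h) = -89 + 53*h
-675*w(n, -74) = -675*(-89 + 53*(-74)) = -675*(-89 - 3922) = -675*(-4011) = 2707425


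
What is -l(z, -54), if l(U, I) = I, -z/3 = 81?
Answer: 54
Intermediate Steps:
z = -243 (z = -3*81 = -243)
-l(z, -54) = -1*(-54) = 54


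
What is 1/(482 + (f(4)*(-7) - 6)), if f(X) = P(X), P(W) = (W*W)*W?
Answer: 1/28 ≈ 0.035714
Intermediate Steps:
P(W) = W³ (P(W) = W²*W = W³)
f(X) = X³
1/(482 + (f(4)*(-7) - 6)) = 1/(482 + (4³*(-7) - 6)) = 1/(482 + (64*(-7) - 6)) = 1/(482 + (-448 - 6)) = 1/(482 - 454) = 1/28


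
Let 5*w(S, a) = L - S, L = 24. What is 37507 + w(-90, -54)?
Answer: 187649/5 ≈ 37530.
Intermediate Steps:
w(S, a) = 24/5 - S/5 (w(S, a) = (24 - S)/5 = 24/5 - S/5)
37507 + w(-90, -54) = 37507 + (24/5 - 1/5*(-90)) = 37507 + (24/5 + 18) = 37507 + 114/5 = 187649/5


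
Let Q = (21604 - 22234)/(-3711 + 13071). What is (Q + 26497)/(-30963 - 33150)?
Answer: -2755681/6667752 ≈ -0.41328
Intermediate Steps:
Q = -7/104 (Q = -630/9360 = -630*1/9360 = -7/104 ≈ -0.067308)
(Q + 26497)/(-30963 - 33150) = (-7/104 + 26497)/(-30963 - 33150) = (2755681/104)/(-64113) = (2755681/104)*(-1/64113) = -2755681/6667752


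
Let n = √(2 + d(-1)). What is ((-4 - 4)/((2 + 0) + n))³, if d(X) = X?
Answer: -512/27 ≈ -18.963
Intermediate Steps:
n = 1 (n = √(2 - 1) = √1 = 1)
((-4 - 4)/((2 + 0) + n))³ = ((-4 - 4)/((2 + 0) + 1))³ = (-8/(2 + 1))³ = (-8/3)³ = -512/27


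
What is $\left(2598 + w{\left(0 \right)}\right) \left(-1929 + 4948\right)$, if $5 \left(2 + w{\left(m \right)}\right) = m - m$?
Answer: $7837324$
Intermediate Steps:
$w{\left(m \right)} = -2$ ($w{\left(m \right)} = -2 + \frac{m - m}{5} = -2 + \frac{1}{5} \cdot 0 = -2 + 0 = -2$)
$\left(2598 + w{\left(0 \right)}\right) \left(-1929 + 4948\right) = \left(2598 - 2\right) \left(-1929 + 4948\right) = 2596 \cdot 3019 = 7837324$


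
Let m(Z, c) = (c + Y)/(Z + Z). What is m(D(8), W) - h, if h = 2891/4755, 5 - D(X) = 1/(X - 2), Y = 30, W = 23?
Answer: 672206/137895 ≈ 4.8748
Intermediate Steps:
D(X) = 5 - 1/(-2 + X) (D(X) = 5 - 1/(X - 2) = 5 - 1/(-2 + X))
h = 2891/4755 (h = 2891*(1/4755) = 2891/4755 ≈ 0.60799)
m(Z, c) = (30 + c)/(2*Z) (m(Z, c) = (c + 30)/(Z + Z) = (30 + c)/((2*Z)) = (30 + c)*(1/(2*Z)) = (30 + c)/(2*Z))
m(D(8), W) - h = (30 + 23)/(2*(((-11 + 5*8)/(-2 + 8)))) - 1*2891/4755 = (1/2)*53/((-11 + 40)/6) - 2891/4755 = (1/2)*53/((1/6)*29) - 2891/4755 = (1/2)*53/(29/6) - 2891/4755 = (1/2)*(6/29)*53 - 2891/4755 = 159/29 - 2891/4755 = 672206/137895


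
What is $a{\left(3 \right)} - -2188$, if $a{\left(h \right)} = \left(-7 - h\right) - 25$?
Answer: $2153$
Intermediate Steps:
$a{\left(h \right)} = -32 - h$ ($a{\left(h \right)} = \left(-7 - h\right) - 25 = -32 - h$)
$a{\left(3 \right)} - -2188 = \left(-32 - 3\right) - -2188 = \left(-32 - 3\right) + 2188 = -35 + 2188 = 2153$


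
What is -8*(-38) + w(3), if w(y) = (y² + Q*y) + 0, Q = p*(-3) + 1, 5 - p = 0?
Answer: 271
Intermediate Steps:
p = 5 (p = 5 - 1*0 = 5 + 0 = 5)
Q = -14 (Q = 5*(-3) + 1 = -15 + 1 = -14)
w(y) = y² - 14*y (w(y) = (y² - 14*y) + 0 = y² - 14*y)
-8*(-38) + w(3) = -8*(-38) + 3*(-14 + 3) = 304 + 3*(-11) = 304 - 33 = 271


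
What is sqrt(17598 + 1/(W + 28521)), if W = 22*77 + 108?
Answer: sqrt(16181085252065)/30323 ≈ 132.66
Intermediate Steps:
W = 1802 (W = 1694 + 108 = 1802)
sqrt(17598 + 1/(W + 28521)) = sqrt(17598 + 1/(1802 + 28521)) = sqrt(17598 + 1/30323) = sqrt(533624155/30323) = sqrt(16181085252065)/30323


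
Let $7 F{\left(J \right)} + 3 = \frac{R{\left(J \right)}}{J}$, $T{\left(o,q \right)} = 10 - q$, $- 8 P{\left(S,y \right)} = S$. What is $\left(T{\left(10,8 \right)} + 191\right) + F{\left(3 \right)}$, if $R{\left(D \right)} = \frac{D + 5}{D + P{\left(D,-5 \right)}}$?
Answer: $\frac{84988}{441} \approx 192.72$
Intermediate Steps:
$P{\left(S,y \right)} = - \frac{S}{8}$
$R{\left(D \right)} = \frac{8 \left(5 + D\right)}{7 D}$ ($R{\left(D \right)} = \frac{D + 5}{D - \frac{D}{8}} = \frac{5 + D}{\frac{7}{8} D} = \left(5 + D\right) \frac{8}{7 D} = \frac{8 \left(5 + D\right)}{7 D}$)
$F{\left(J \right)} = - \frac{3}{7} + \frac{8 \left(5 + J\right)}{49 J^{2}}$ ($F{\left(J \right)} = - \frac{3}{7} + \frac{\frac{8 \left(5 + J\right)}{7 J} \frac{1}{J}}{7} = - \frac{3}{7} + \frac{\frac{8}{7} \frac{1}{J^{2}} \left(5 + J\right)}{7} = - \frac{3}{7} + \frac{8 \left(5 + J\right)}{49 J^{2}}$)
$\left(T{\left(10,8 \right)} + 191\right) + F{\left(3 \right)} = \left(\left(10 - 8\right) + 191\right) + \frac{40 - 21 \cdot 3^{2} + 8 \cdot 3}{49 \cdot 9} = \left(\left(10 - 8\right) + 191\right) + \frac{1}{49} \cdot \frac{1}{9} \left(40 - 189 + 24\right) = \left(2 + 191\right) + \frac{1}{49} \cdot \frac{1}{9} \left(40 - 189 + 24\right) = 193 + \frac{1}{49} \cdot \frac{1}{9} \left(-125\right) = 193 - \frac{125}{441} = \frac{84988}{441}$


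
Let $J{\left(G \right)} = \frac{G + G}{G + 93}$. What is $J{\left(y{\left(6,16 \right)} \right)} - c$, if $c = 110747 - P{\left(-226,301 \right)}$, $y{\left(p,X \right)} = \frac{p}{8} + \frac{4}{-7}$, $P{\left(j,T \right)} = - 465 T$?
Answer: $- \frac{654107598}{2609} \approx -2.5071 \cdot 10^{5}$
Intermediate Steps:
$y{\left(p,X \right)} = - \frac{4}{7} + \frac{p}{8}$ ($y{\left(p,X \right)} = p \frac{1}{8} + 4 \left(- \frac{1}{7}\right) = \frac{p}{8} - \frac{4}{7} = - \frac{4}{7} + \frac{p}{8}$)
$c = 250712$ ($c = 110747 - \left(-465\right) 301 = 110747 - -139965 = 110747 + 139965 = 250712$)
$J{\left(G \right)} = \frac{2 G}{93 + G}$
$J{\left(y{\left(6,16 \right)} \right)} - c = \frac{2 \left(- \frac{4}{7} + \frac{1}{8} \cdot 6\right)}{93 + \left(- \frac{4}{7} + \frac{1}{8} \cdot 6\right)} - 250712 = \frac{2 \left(- \frac{4}{7} + \frac{3}{4}\right)}{93 + \left(- \frac{4}{7} + \frac{3}{4}\right)} - 250712 = 2 \cdot \frac{5}{28} \frac{1}{93 + \frac{5}{28}} - 250712 = 2 \cdot \frac{5}{28} \frac{1}{\frac{2609}{28}} - 250712 = 2 \cdot \frac{5}{28} \cdot \frac{28}{2609} - 250712 = \frac{10}{2609} - 250712 = - \frac{654107598}{2609}$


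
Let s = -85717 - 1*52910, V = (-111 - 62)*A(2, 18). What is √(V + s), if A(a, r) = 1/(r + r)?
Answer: I*√4990745/6 ≈ 372.33*I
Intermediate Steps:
A(a, r) = 1/(2*r)
V = -173/36 (V = (-111 - 62)*((½)/18) = -173/(2*18) = -173*1/36 = -173/36 ≈ -4.8056)
s = -138627 (s = -85717 - 52910 = -138627)
√(V + s) = √(-173/36 - 138627) = √(-4990745/36) = I*√4990745/6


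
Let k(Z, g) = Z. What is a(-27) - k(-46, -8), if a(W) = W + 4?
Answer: 23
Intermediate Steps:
a(W) = 4 + W
a(-27) - k(-46, -8) = (4 - 27) - 1*(-46) = -23 + 46 = 23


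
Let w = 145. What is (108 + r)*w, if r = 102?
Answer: 30450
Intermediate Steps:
(108 + r)*w = (108 + 102)*145 = 210*145 = 30450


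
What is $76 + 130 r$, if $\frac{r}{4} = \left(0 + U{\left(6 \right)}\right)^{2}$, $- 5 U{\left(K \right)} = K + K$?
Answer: $\frac{15356}{5} \approx 3071.2$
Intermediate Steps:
$U{\left(K \right)} = - \frac{2 K}{5}$ ($U{\left(K \right)} = - \frac{K + K}{5} = - \frac{2 K}{5}$)
$r = \frac{576}{25}$ ($r = 4 \left(0 - \frac{12}{5}\right)^{2} = 4 \left(- \frac{12}{5}\right)^{2} = 4 \cdot \frac{144}{25} = \frac{576}{25} \approx 23.04$)
$76 + 130 r = 76 + 130 \cdot \frac{576}{25} = 76 + \frac{14976}{5} = \frac{15356}{5}$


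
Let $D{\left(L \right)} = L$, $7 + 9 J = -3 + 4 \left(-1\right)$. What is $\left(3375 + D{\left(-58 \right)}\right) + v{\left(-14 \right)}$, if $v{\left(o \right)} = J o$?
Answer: $\frac{30049}{9} \approx 3338.8$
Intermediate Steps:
$J = - \frac{14}{9}$ ($J = - \frac{7}{9} + \frac{-3 + 4 \left(-1\right)}{9} = - \frac{7}{9} + \frac{-3 - 4}{9} = - \frac{7}{9} + \frac{1}{9} \left(-7\right) = - \frac{7}{9} - \frac{7}{9} = - \frac{14}{9} \approx -1.5556$)
$v{\left(o \right)} = - \frac{14 o}{9}$
$\left(3375 + D{\left(-58 \right)}\right) + v{\left(-14 \right)} = \left(3375 - 58\right) - - \frac{196}{9} = 3317 + \frac{196}{9} = \frac{30049}{9}$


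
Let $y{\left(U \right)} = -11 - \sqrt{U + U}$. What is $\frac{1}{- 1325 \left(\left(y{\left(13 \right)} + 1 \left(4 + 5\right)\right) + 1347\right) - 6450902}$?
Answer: $- \frac{8233027}{67782687936479} - \frac{1325 \sqrt{26}}{67782687936479} \approx -1.2156 \cdot 10^{-7}$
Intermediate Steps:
$y{\left(U \right)} = -11 - \sqrt{2} \sqrt{U}$ ($y{\left(U \right)} = -11 - \sqrt{2 U} = -11 - \sqrt{2} \sqrt{U}$)
$\frac{1}{- 1325 \left(\left(y{\left(13 \right)} + 1 \left(4 + 5\right)\right) + 1347\right) - 6450902} = \frac{1}{- 1325 \left(\left(\left(-11 - \sqrt{2} \sqrt{13}\right) + 1 \left(4 + 5\right)\right) + 1347\right) - 6450902} = \frac{1}{- 1325 \left(\left(\left(-11 - \sqrt{26}\right) + 1 \cdot 9\right) + 1347\right) - 6450902} = \frac{1}{- 1325 \left(\left(\left(-11 - \sqrt{26}\right) + 9\right) + 1347\right) - 6450902} = \frac{1}{- 1325 \left(\left(-2 - \sqrt{26}\right) + 1347\right) - 6450902} = \frac{1}{- 1325 \left(1345 - \sqrt{26}\right) - 6450902} = \frac{1}{\left(-1782125 + 1325 \sqrt{26}\right) - 6450902} = \frac{1}{-8233027 + 1325 \sqrt{26}}$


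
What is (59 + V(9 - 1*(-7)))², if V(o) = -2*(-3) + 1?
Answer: 4356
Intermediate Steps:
V(o) = 7 (V(o) = 6 + 1 = 7)
(59 + V(9 - 1*(-7)))² = (59 + 7)² = 66² = 4356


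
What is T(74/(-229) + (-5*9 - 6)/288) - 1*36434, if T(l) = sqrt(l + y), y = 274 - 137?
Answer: -36434 + sqrt(4123114314)/5496 ≈ -36422.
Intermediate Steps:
y = 137
T(l) = sqrt(137 + l) (T(l) = sqrt(l + 137) = sqrt(137 + l))
T(74/(-229) + (-5*9 - 6)/288) - 1*36434 = sqrt(137 + (74/(-229) + (-5*9 - 6)/288)) - 1*36434 = sqrt(137 + (74*(-1/229) + (-45 - 6)*(1/288))) - 36434 = sqrt(137 + (-74/229 - 51*1/288)) - 36434 = sqrt(137 + (-74/229 - 17/96)) - 36434 = sqrt(137 - 10997/21984) - 36434 = sqrt(3000811/21984) - 36434 = sqrt(4123114314)/5496 - 36434 = -36434 + sqrt(4123114314)/5496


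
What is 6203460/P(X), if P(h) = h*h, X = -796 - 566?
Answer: 516955/154587 ≈ 3.3441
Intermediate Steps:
X = -1362
P(h) = h²
6203460/P(X) = 6203460/((-1362)²) = 6203460/1855044 = 6203460*(1/1855044) = 516955/154587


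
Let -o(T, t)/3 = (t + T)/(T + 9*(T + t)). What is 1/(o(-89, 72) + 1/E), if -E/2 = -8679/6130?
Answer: 190938/27191 ≈ 7.0221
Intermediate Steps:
o(T, t) = -3*(T + t)/(9*t + 10*T) (o(T, t) = -3*(t + T)/(T + 9*(T + t)) = -3*(T + t)/(T + (9*T + 9*t)) = -3*(T + t)/(9*t + 10*T))
E = 8679/3065 (E = -(-17358)/6130 = -2*(-8679/6130) = 8679/3065 ≈ 2.8316)
1/(o(-89, 72) + 1/E) = 1/(3*(-1*(-89) - 1*72)/(9*72 + 10*(-89)) + 1/(8679/3065)) = 1/(3*(89 - 72)/(648 - 890) + 3065/8679) = 1/(3*17/(-242) + 3065/8679) = 1/(3*(-1/242)*17 + 3065/8679) = 1/(-51/242 + 3065/8679) = 1/(27191/190938) = 190938/27191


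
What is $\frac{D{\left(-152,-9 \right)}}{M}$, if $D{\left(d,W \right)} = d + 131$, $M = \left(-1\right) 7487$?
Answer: $\frac{21}{7487} \approx 0.0028049$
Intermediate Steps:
$M = -7487$
$D{\left(d,W \right)} = 131 + d$
$\frac{D{\left(-152,-9 \right)}}{M} = \frac{131 - 152}{-7487} = \left(-21\right) \left(- \frac{1}{7487}\right) = \frac{21}{7487}$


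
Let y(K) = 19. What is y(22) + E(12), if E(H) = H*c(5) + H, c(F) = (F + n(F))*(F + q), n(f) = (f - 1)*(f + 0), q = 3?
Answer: 2431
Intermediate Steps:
n(f) = f*(-1 + f) (n(f) = (-1 + f)*f = f*(-1 + f))
c(F) = (3 + F)*(F + F*(-1 + F)) (c(F) = (F + F*(-1 + F))*(F + 3) = (F + F*(-1 + F))*(3 + F) = (3 + F)*(F + F*(-1 + F)))
E(H) = 201*H (E(H) = H*(5**2*(3 + 5)) + H = H*(25*8) + H = H*200 + H = 200*H + H = 201*H)
y(22) + E(12) = 19 + 201*12 = 19 + 2412 = 2431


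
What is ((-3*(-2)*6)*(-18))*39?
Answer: -25272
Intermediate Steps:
((-3*(-2)*6)*(-18))*39 = ((6*6)*(-18))*39 = (36*(-18))*39 = -648*39 = -25272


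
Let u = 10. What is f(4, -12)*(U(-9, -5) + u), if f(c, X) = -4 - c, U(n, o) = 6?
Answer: -128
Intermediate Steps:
f(4, -12)*(U(-9, -5) + u) = (-4 - 1*4)*(6 + 10) = (-4 - 4)*16 = -8*16 = -128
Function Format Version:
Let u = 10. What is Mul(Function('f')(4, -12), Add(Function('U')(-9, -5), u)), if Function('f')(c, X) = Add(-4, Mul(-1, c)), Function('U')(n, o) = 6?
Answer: -128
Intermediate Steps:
Mul(Function('f')(4, -12), Add(Function('U')(-9, -5), u)) = Mul(Add(-4, Mul(-1, 4)), Add(6, 10)) = Mul(Add(-4, -4), 16) = Mul(-8, 16) = -128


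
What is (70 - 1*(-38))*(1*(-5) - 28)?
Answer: -3564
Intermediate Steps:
(70 - 1*(-38))*(1*(-5) - 28) = (70 + 38)*(-5 - 28) = 108*(-33) = -3564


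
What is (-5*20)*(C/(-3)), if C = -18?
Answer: -600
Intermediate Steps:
(-5*20)*(C/(-3)) = (-5*20)*(-18/(-3)) = -(-1800)*(-1)/3 = -100*6 = -600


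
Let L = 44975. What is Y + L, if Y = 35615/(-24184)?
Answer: 1087639785/24184 ≈ 44974.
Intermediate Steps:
Y = -35615/24184 (Y = 35615*(-1/24184) = -35615/24184 ≈ -1.4727)
Y + L = -35615/24184 + 44975 = 1087639785/24184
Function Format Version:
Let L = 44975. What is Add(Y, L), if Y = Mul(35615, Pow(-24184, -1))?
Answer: Rational(1087639785, 24184) ≈ 44974.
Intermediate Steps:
Y = Rational(-35615, 24184) (Y = Mul(35615, Rational(-1, 24184)) = Rational(-35615, 24184) ≈ -1.4727)
Add(Y, L) = Add(Rational(-35615, 24184), 44975) = Rational(1087639785, 24184)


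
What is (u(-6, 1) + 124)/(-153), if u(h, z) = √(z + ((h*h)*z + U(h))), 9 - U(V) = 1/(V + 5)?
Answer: -124/153 - √47/153 ≈ -0.85527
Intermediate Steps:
U(V) = 9 - 1/(5 + V) (U(V) = 9 - 1/(V + 5) = 9 - 1/(5 + V))
u(h, z) = √(z + z*h² + (44 + 9*h)/(5 + h)) (u(h, z) = √(z + ((h*h)*z + (44 + 9*h)/(5 + h))) = √(z + (h²*z + (44 + 9*h)/(5 + h))) = √(z + (z*h² + (44 + 9*h)/(5 + h))) = √(z + z*h² + (44 + 9*h)/(5 + h)))
(u(-6, 1) + 124)/(-153) = (√((44 + 9*(-6) + 1*(1 + (-6)²)*(5 - 6))/(5 - 6)) + 124)/(-153) = (√((44 - 54 + 1*(1 + 36)*(-1))/(-1)) + 124)*(-1/153) = (√(-(44 - 54 + 1*37*(-1))) + 124)*(-1/153) = (√(-(44 - 54 - 37)) + 124)*(-1/153) = (√(-1*(-47)) + 124)*(-1/153) = (√47 + 124)*(-1/153) = (124 + √47)*(-1/153) = -124/153 - √47/153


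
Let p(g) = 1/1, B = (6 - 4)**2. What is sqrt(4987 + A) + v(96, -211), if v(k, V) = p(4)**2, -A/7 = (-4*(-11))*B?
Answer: 1 + sqrt(3755) ≈ 62.278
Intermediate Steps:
B = 4 (B = 2**2 = 4)
p(g) = 1
A = -1232 (A = -7*(-4*(-11))*4 = -308*4 = -7*176 = -1232)
v(k, V) = 1 (v(k, V) = 1**2 = 1)
sqrt(4987 + A) + v(96, -211) = sqrt(4987 - 1232) + 1 = sqrt(3755) + 1 = 1 + sqrt(3755)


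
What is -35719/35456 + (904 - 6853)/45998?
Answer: -926965153/815452544 ≈ -1.1367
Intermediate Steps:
-35719/35456 + (904 - 6853)/45998 = -35719*1/35456 - 5949*1/45998 = -35719/35456 - 5949/45998 = -926965153/815452544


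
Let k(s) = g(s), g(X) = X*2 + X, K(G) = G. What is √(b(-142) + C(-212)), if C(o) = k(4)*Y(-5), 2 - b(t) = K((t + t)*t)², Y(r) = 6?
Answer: I*√1626347510 ≈ 40328.0*I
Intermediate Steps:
g(X) = 3*X (g(X) = 2*X + X = 3*X)
k(s) = 3*s
b(t) = 2 - 4*t⁴ (b(t) = 2 - ((t + t)*t)² = 2 - ((2*t)*t)² = 2 - (2*t²)² = 2 - 4*t⁴)
C(o) = 72 (C(o) = (3*4)*6 = 12*6 = 72)
√(b(-142) + C(-212)) = √((2 - 4*(-142)⁴) + 72) = √((2 - 4*406586896) + 72) = √((2 - 1626347584) + 72) = √(-1626347582 + 72) = √(-1626347510) = I*√1626347510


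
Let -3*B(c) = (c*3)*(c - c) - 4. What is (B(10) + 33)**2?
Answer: 10609/9 ≈ 1178.8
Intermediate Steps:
B(c) = 4/3 (B(c) = -((c*3)*(c - c) - 4)/3 = -((3*c)*0 - 4)/3 = -(0 - 4)/3 = -1/3*(-4) = 4/3)
(B(10) + 33)**2 = (4/3 + 33)**2 = (103/3)**2 = 10609/9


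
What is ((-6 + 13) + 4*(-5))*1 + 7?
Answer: -6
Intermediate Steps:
((-6 + 13) + 4*(-5))*1 + 7 = (7 - 20)*1 + 7 = -13*1 + 7 = -13 + 7 = -6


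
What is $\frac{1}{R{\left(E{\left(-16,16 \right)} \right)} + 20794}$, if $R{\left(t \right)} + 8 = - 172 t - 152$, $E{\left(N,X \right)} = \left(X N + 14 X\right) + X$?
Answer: $\frac{1}{23386} \approx 4.2761 \cdot 10^{-5}$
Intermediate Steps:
$E{\left(N,X \right)} = 15 X + N X$ ($E{\left(N,X \right)} = \left(N X + 14 X\right) + X = \left(14 X + N X\right) + X = 15 X + N X$)
$R{\left(t \right)} = -160 - 172 t$ ($R{\left(t \right)} = -8 - \left(152 + 172 t\right) = -160 - 172 t$)
$\frac{1}{R{\left(E{\left(-16,16 \right)} \right)} + 20794} = \frac{1}{\left(-160 - 172 \cdot 16 \left(15 - 16\right)\right) + 20794} = \frac{1}{\left(-160 - 172 \cdot 16 \left(-1\right)\right) + 20794} = \frac{1}{\left(-160 - -2752\right) + 20794} = \frac{1}{\left(-160 + 2752\right) + 20794} = \frac{1}{2592 + 20794} = \frac{1}{23386}$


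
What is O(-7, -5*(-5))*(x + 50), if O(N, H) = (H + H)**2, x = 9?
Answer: 147500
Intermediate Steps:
O(N, H) = 4*H**2 (O(N, H) = (2*H)**2 = 4*H**2)
O(-7, -5*(-5))*(x + 50) = (4*(-5*(-5))**2)*(9 + 50) = (4*25**2)*59 = (4*625)*59 = 2500*59 = 147500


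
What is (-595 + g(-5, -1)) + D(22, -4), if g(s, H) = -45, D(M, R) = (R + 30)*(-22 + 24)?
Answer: -588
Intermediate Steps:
D(M, R) = 60 + 2*R (D(M, R) = (30 + R)*2 = 60 + 2*R)
(-595 + g(-5, -1)) + D(22, -4) = (-595 - 45) + (60 + 2*(-4)) = -640 + (60 - 8) = -640 + 52 = -588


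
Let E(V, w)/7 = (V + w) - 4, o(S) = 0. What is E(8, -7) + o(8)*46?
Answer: -21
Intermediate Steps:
E(V, w) = -28 + 7*V + 7*w (E(V, w) = 7*((V + w) - 4) = 7*(-4 + V + w) = -28 + 7*V + 7*w)
E(8, -7) + o(8)*46 = (-28 + 7*8 + 7*(-7)) + 0*46 = (-28 + 56 - 49) + 0 = -21 + 0 = -21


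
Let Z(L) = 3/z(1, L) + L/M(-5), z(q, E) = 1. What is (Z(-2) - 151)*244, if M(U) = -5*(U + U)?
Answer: -903044/25 ≈ -36122.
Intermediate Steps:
M(U) = -10*U
Z(L) = 3 + L/50 (Z(L) = 3/1 + L/((-10*(-5))) = 3*1 + L/50 = 3 + L*(1/50) = 3 + L/50)
(Z(-2) - 151)*244 = ((3 + (1/50)*(-2)) - 151)*244 = ((3 - 1/25) - 151)*244 = (74/25 - 151)*244 = -3701/25*244 = -903044/25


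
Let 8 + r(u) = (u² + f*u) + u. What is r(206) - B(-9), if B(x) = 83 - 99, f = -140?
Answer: 13810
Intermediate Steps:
B(x) = -16
r(u) = -8 + u² - 139*u (r(u) = -8 + ((u² - 140*u) + u) = -8 + (u² - 139*u) = -8 + u² - 139*u)
r(206) - B(-9) = (-8 + 206² - 139*206) - 1*(-16) = (-8 + 42436 - 28634) + 16 = 13794 + 16 = 13810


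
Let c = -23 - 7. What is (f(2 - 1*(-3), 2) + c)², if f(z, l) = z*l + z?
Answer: 225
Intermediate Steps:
c = -30
f(z, l) = z + l*z (f(z, l) = l*z + z = z + l*z)
(f(2 - 1*(-3), 2) + c)² = ((2 - 1*(-3))*(1 + 2) - 30)² = ((2 + 3)*3 - 30)² = (5*3 - 30)² = (15 - 30)² = (-15)² = 225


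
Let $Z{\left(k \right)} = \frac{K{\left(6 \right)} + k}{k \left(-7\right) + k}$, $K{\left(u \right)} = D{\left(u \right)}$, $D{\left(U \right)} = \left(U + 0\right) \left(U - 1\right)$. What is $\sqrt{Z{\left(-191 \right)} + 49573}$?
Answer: $\frac{\sqrt{65104829562}}{1146} \approx 222.65$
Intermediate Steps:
$D{\left(U \right)} = U \left(-1 + U\right)$
$K{\left(u \right)} = u \left(-1 + u\right)$
$Z{\left(k \right)} = - \frac{30 + k}{6 k}$ ($Z{\left(k \right)} = \frac{6 \left(-1 + 6\right) + k}{k \left(-7\right) + k} = \frac{6 \cdot 5 + k}{- 7 k + k} = \frac{30 + k}{\left(-6\right) k} = \left(30 + k\right) \left(- \frac{1}{6 k}\right) = - \frac{30 + k}{6 k}$)
$\sqrt{Z{\left(-191 \right)} + 49573} = \sqrt{\frac{-30 - -191}{6 \left(-191\right)} + 49573} = \sqrt{\frac{1}{6} \left(- \frac{1}{191}\right) \left(-30 + 191\right) + 49573} = \sqrt{\frac{1}{6} \left(- \frac{1}{191}\right) 161 + 49573} = \sqrt{- \frac{161}{1146} + 49573} = \sqrt{\frac{56810497}{1146}} = \frac{\sqrt{65104829562}}{1146}$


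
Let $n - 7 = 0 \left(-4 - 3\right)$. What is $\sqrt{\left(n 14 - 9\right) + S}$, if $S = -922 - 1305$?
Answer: $i \sqrt{2138} \approx 46.239 i$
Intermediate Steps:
$S = -2227$
$n = 7$ ($n = 7 + 0 \left(-4 - 3\right) = 7 + 0 \left(-7\right) = 7 + 0 = 7$)
$\sqrt{\left(n 14 - 9\right) + S} = \sqrt{\left(7 \cdot 14 - 9\right) - 2227} = \sqrt{\left(98 - 9\right) - 2227} = \sqrt{89 - 2227} = \sqrt{-2138} = i \sqrt{2138}$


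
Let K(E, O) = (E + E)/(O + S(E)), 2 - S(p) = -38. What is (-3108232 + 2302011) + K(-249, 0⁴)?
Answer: -16124669/20 ≈ -8.0623e+5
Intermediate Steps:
S(p) = 40 (S(p) = 2 - 1*(-38) = 2 + 38 = 40)
K(E, O) = 2*E/(40 + O) (K(E, O) = (E + E)/(O + 40) = (2*E)/(40 + O) = 2*E/(40 + O))
(-3108232 + 2302011) + K(-249, 0⁴) = (-3108232 + 2302011) + 2*(-249)/(40 + 0⁴) = -806221 + 2*(-249)/(40 + 0) = -806221 + 2*(-249)/40 = -806221 + 2*(-249)*(1/40) = -806221 - 249/20 = -16124669/20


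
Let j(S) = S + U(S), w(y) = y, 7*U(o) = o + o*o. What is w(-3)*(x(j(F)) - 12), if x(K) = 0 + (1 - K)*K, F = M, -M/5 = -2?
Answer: 95184/49 ≈ 1942.5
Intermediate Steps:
U(o) = o/7 + o²/7 (U(o) = (o + o*o)/7 = (o + o²)/7 = o/7 + o²/7)
M = 10 (M = -5*(-2) = 10)
F = 10
j(S) = S + S*(1 + S)/7
x(K) = K*(1 - K) (x(K) = 0 + K*(1 - K) = K*(1 - K))
w(-3)*(x(j(F)) - 12) = -3*(((⅐)*10*(8 + 10))*(1 - 10*(8 + 10)/7) - 12) = -3*(((⅐)*10*18)*(1 - 10*18/7) - 12) = -3*(180*(1 - 1*180/7)/7 - 12) = -3*(180*(1 - 180/7)/7 - 12) = -3*((180/7)*(-173/7) - 12) = -3*(-31140/49 - 12) = -3*(-31728/49) = 95184/49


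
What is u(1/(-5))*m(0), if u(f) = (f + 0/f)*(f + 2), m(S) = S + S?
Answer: 0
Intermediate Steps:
m(S) = 2*S
u(f) = f*(2 + f) (u(f) = (f + 0)*(2 + f) = f*(2 + f))
u(1/(-5))*m(0) = ((2 + 1/(-5))/(-5))*(2*0) = -(2 - 1/5)/5*0 = -1/5*9/5*0 = -9/25*0 = 0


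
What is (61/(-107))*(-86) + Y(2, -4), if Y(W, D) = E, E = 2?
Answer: 5460/107 ≈ 51.028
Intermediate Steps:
Y(W, D) = 2
(61/(-107))*(-86) + Y(2, -4) = (61/(-107))*(-86) + 2 = (61*(-1/107))*(-86) + 2 = -61/107*(-86) + 2 = 5246/107 + 2 = 5460/107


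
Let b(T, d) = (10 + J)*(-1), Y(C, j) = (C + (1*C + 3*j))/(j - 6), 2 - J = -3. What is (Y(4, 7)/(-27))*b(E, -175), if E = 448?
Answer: 145/9 ≈ 16.111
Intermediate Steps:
J = 5 (J = 2 - 1*(-3) = 2 + 3 = 5)
Y(C, j) = (2*C + 3*j)/(-6 + j) (Y(C, j) = (C + (C + 3*j))/(-6 + j) = (2*C + 3*j)/(-6 + j))
b(T, d) = -15 (b(T, d) = (10 + 5)*(-1) = 15*(-1) = -15)
(Y(4, 7)/(-27))*b(E, -175) = (((2*4 + 3*7)/(-6 + 7))/(-27))*(-15) = (((8 + 21)/1)*(-1/27))*(-15) = ((1*29)*(-1/27))*(-15) = (29*(-1/27))*(-15) = -29/27*(-15) = 145/9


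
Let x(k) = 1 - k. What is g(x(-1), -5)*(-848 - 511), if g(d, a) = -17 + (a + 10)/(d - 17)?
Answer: 23556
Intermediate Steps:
g(d, a) = -17 + (10 + a)/(-17 + d)
g(x(-1), -5)*(-848 - 511) = ((299 - 5 - 17*(1 - 1*(-1)))/(-17 + (1 - 1*(-1))))*(-848 - 511) = ((299 - 5 - 17*(1 + 1))/(-17 + (1 + 1)))*(-1359) = ((299 - 5 - 17*2)/(-17 + 2))*(-1359) = ((299 - 5 - 34)/(-15))*(-1359) = -1/15*260*(-1359) = -52/3*(-1359) = 23556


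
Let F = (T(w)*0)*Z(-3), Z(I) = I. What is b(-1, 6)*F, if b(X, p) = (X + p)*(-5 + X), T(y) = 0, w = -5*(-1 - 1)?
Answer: 0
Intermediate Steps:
w = 10 (w = -5*(-2) = 10)
b(X, p) = (-5 + X)*(X + p)
F = 0 (F = (0*0)*(-3) = 0*(-3) = 0)
b(-1, 6)*F = ((-1)**2 - 5*(-1) - 5*6 - 1*6)*0 = (1 + 5 - 30 - 6)*0 = -30*0 = 0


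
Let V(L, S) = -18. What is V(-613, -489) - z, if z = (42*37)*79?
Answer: -122784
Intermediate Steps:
z = 122766 (z = 1554*79 = 122766)
V(-613, -489) - z = -18 - 1*122766 = -18 - 122766 = -122784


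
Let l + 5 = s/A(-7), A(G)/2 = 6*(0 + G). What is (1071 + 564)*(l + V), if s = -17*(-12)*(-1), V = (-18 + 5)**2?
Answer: 1904775/7 ≈ 2.7211e+5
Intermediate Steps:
V = 169 (V = (-13)**2 = 169)
A(G) = 12*G (A(G) = 2*(6*(0 + G)) = 2*(6*G) = 12*G)
s = -204 (s = 204*(-1) = -204)
l = -18/7 (l = -5 - 204/(12*(-7)) = -5 - 204/(-84) = -5 - 204*(-1/84) = -5 + 17/7 = -18/7 ≈ -2.5714)
(1071 + 564)*(l + V) = (1071 + 564)*(-18/7 + 169) = 1635*(1165/7) = 1904775/7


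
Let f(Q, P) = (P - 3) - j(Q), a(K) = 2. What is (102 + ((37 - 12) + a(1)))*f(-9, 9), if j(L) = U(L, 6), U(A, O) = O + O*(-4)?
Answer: 3096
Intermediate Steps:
U(A, O) = -3*O (U(A, O) = O - 4*O = -3*O)
j(L) = -18 (j(L) = -3*6 = -18)
f(Q, P) = 15 + P (f(Q, P) = (P - 3) - 1*(-18) = (-3 + P) + 18 = 15 + P)
(102 + ((37 - 12) + a(1)))*f(-9, 9) = (102 + ((37 - 12) + 2))*(15 + 9) = (102 + (25 + 2))*24 = (102 + 27)*24 = 129*24 = 3096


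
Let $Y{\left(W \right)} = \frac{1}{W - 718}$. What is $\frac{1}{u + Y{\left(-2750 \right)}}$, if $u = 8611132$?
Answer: $\frac{3468}{29863405775} \approx 1.1613 \cdot 10^{-7}$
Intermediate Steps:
$Y{\left(W \right)} = \frac{1}{-718 + W}$
$\frac{1}{u + Y{\left(-2750 \right)}} = \frac{1}{8611132 + \frac{1}{-718 - 2750}} = \frac{1}{8611132 + \frac{1}{-3468}} = \frac{1}{8611132 - \frac{1}{3468}} = \frac{1}{\frac{29863405775}{3468}} = \frac{3468}{29863405775}$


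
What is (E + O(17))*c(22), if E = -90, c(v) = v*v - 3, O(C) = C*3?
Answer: -18759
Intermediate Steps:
O(C) = 3*C
c(v) = -3 + v² (c(v) = v² - 3 = -3 + v²)
(E + O(17))*c(22) = (-90 + 3*17)*(-3 + 22²) = (-90 + 51)*(-3 + 484) = -39*481 = -18759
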